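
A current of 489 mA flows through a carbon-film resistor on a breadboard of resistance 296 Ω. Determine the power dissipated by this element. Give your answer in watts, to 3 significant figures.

70.8 W

With I and R stated, P = I²R applies in one step.
P = (0.4890 A)² × 296 Ω = 70.78 W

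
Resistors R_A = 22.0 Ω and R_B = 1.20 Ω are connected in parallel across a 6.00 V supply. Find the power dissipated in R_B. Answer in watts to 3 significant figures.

R_B sits directly across the source, so P = V²/R with V = 6.00 V.
P_R_B = V² / R_B = (6.00)² / 1.20 Ω = 30.00 W

30.0 W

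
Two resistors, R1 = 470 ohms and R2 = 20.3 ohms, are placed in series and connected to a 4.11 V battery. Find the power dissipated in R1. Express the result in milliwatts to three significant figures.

Every series element carries the same I. Get I from the total resistance, then P = I² × R1.
R_total = 470 + 20.3 = 490.3 Ω
I = V / R_total = 4.11 / 490.3 = 0.008383 A
P_R1 = I² × R1 = (0.008383)² × 470 = 0.03303 W

33.0 mW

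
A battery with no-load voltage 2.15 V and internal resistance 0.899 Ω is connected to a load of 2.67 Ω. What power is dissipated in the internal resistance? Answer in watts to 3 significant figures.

r is in series with the load, so it carries the full circuit current — the loss in it is I²r.
I = ε / (r + R) = 2.15 / (0.899 + 2.67) = 0.6024 A
P_int = I² r = (0.6024)² × 0.899 = 0.3262 W

0.326 W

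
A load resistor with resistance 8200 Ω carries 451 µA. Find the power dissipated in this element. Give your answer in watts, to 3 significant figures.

The current through and the resistance of the element are both given; use P = I²R.
P = (0.0004510 A)² × 8200 Ω = 0.001668 W

0.00167 W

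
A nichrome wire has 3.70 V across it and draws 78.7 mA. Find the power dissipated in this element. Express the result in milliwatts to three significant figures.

291 mW

With V and I both given, power follows immediately from P = V I.
P = 3.70 V × 0.07870 A = 0.2912 W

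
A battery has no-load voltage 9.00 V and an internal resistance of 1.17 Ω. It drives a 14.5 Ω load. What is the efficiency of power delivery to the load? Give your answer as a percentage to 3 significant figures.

92.5 %

Both r and R carry the same current, so the power split is just the resistance split: η = R/(R+r).
η = R / (R + r) = 14.5 / (14.5 + 1.17) = 0.9253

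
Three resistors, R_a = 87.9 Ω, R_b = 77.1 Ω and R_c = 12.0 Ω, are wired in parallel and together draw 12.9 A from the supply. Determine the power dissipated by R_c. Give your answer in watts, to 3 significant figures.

1200 W

Only the total current is stated, so first find the parallel equivalent to get the voltage across the combination.
1/R_eq = 1/87.9 + 1/77.1 + 1/12.0 ⇒ R_eq = 9.287 Ω
V = I_total × R_eq = 12.90 × 9.287 = 119.8 V
P_R_c = V² / R_c = (119.8)² / 12.0 = 1196 W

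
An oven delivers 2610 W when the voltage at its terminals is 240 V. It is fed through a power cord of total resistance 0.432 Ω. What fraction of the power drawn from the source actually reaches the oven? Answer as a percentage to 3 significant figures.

98.1 %

I = P / V = 2610 / 240 = 10.88 A through the power cord.
P_line = I² R_line = (10.88)² × 0.432 = 51.09 W
P_source = P_load + P_line = 2610 + 51.09 = 2661 W
η = P_load / P_source = 2610 / 2661 = 0.9808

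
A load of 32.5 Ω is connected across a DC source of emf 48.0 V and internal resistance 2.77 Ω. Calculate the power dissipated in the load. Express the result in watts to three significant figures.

With r and R in series, I = ε/(r+R); the load dissipates I²R.
I = ε / (r + R) = 48.0 / (2.77 + 32.5) = 1.361 A
P_load = I² R = (1.361)² × 32.5 = 60.19 W

60.2 W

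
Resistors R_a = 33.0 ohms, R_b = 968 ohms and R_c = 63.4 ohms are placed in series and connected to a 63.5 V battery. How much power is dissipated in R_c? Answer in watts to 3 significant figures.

0.226 W

In a series string the same current flows through every resistor — find that current, then P = I²R for the one we want.
R_total = 33.0 + 968 + 63.4 = 1064 Ω
I = V / R_total = 63.5 / 1064 = 0.05966 A
P_R_c = I² × R_c = (0.05966)² × 63.4 = 0.2256 W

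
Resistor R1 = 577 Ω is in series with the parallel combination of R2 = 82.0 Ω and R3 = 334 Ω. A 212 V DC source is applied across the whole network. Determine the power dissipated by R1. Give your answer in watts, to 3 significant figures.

Reduce the parallel pair to R_p first; the network is then a simple series string.
R_p = (82.0×334)/(82.0+334) = 65.84 Ω
R_total = 577 + 65.84 = 642.8 Ω
I = V / R_total = 212 / 642.8 = 0.3298 A
All the current flows through R1; use P = I²R.
P_R1 = (0.3298)² × 577 = 62.75 W

62.8 W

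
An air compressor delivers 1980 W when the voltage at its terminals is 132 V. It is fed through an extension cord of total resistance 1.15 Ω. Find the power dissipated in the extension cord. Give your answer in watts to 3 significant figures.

The extension cord is a series resistance carrying the load current; its dissipation is I²R_line.
I = P / V = 1980 / 132 = 15.00 A through the extension cord.
P_line = I² R_line = (15.00)² × 1.15 = 258.8 W

259 W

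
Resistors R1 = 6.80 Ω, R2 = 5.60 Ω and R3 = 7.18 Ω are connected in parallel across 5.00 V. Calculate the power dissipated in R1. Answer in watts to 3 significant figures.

3.68 W

R1 sits directly across the source, so P = V²/R with V = 5.00 V.
P_R1 = V² / R1 = (5.00)² / 6.80 Ω = 3.676 W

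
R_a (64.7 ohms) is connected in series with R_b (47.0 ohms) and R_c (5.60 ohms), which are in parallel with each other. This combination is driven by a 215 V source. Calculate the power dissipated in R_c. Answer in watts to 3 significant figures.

Reduce the parallel pair to R_p first; the network is then a simple series string.
R_p = (47.0×5.60)/(47.0+5.60) = 5.004 Ω
R_total = 64.7 + 5.004 = 69.70 Ω
I = V / R_total = 215 / 69.70 = 3.084 A
Voltage across the parallel pair: V_p = I × R_p = 3.084 × 5.004 = 15.43 V
R_c is across V_p, so use P = V²/R for that branch.
P_R_c = (15.43)² / 5.60 = 42.54 W

42.5 W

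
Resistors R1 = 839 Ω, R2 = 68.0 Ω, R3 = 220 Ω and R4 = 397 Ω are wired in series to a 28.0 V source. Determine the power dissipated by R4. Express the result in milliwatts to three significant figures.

The current is common to all series resistors; compute it, then apply P = I²R for the target.
R_total = 839 + 68.0 + 220 + 397 = 1524 Ω
I = V / R_total = 28.0 / 1524 = 0.01837 A
P_R4 = I² × R4 = (0.01837)² × 397 = 0.1340 W

134 mW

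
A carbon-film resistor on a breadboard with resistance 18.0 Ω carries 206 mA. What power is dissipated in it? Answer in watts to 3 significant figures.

0.764 W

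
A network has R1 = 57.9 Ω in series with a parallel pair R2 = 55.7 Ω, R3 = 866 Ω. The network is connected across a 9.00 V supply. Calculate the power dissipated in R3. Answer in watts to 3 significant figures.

First combine the parallel branches into one equivalent R_p, then R1 + R_p is a series pair.
R_p = (55.7×866)/(55.7+866) = 52.33 Ω
R_total = 57.9 + 52.33 = 110.2 Ω
I = V / R_total = 9.00 / 110.2 = 0.08164 A
Voltage across the parallel pair: V_p = I × R_p = 0.08164 × 52.33 = 4.273 V
R3 sees V_p directly, so P = V_p² / R3.
P_R3 = (4.273)² / 866 = 0.02108 W

0.0211 W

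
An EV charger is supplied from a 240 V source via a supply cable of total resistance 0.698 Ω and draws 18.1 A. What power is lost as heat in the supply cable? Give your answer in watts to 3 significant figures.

229 W

Only the current and the line resistance are needed for the I²R loss.
The supply cable carries the full 18.1 A.
P_line = I² R_line = (18.10)² × 0.698 = 228.7 W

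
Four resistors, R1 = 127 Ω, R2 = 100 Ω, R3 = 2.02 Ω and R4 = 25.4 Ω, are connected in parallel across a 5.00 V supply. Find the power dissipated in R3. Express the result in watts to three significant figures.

12.4 W

R3 sits directly across the source, so P = V²/R with V = 5.00 V.
P_R3 = V² / R3 = (5.00)² / 2.02 Ω = 12.38 W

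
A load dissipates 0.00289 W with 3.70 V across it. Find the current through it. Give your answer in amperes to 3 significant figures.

0.000781 A

The two known quantities fix the third via I = P / V.
I = 0.00289 / 3.70 = 0.0007811 A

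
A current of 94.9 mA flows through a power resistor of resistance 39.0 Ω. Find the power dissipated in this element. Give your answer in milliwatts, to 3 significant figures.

351 mW

The current through and the resistance of the element are both given; use P = I²R.
P = (0.09490 A)² × 39.0 Ω = 0.3512 W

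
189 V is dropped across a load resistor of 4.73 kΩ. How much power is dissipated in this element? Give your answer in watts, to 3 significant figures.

7.55 W

We know the drop across the element and its resistance — P = V²/R, one step.
P = (189 V)² / 4730 Ω = 7.552 W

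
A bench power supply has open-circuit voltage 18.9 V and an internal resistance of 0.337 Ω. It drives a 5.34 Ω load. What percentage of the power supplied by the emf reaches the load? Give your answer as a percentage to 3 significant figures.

94.1 %

η = P_load/(P_load+P_int) = I²R/(I²R+I²r) = R/(R+r) — the I² cancels for series elements.
η = R / (R + r) = 5.34 / (5.34 + 0.337) = 0.9406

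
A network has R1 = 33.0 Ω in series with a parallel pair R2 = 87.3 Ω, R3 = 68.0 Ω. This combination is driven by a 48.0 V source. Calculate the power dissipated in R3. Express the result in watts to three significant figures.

9.76 W

Collapse R2‖R3 to a single equivalent, reducing the network to two series elements.
R_p = (87.3×68.0)/(87.3+68.0) = 38.23 Ω
R_total = 33.0 + 38.23 = 71.23 Ω
I = V / R_total = 48.0 / 71.23 = 0.6739 A
Voltage across the parallel pair: V_p = I × R_p = 0.6739 × 38.23 = 25.76 V
R3 sees V_p directly, so P = V_p² / R3.
P_R3 = (25.76)² / 68.0 = 9.759 W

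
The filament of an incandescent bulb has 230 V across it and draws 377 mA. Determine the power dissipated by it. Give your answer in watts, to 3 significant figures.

86.7 W

With V and I both given, power follows immediately from P = V I.
P = 230 V × 0.3770 A = 86.71 W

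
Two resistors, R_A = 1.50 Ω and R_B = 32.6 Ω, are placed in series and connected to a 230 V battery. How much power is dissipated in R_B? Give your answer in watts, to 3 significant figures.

Since the resistors are in series they all carry the loop current I = V/R_total; the power in any one is I²R.
R_total = 1.50 + 32.6 = 34.10 Ω
I = V / R_total = 230 / 34.10 = 6.745 A
P_R_B = I² × R_B = (6.745)² × 32.6 = 1483 W

1480 W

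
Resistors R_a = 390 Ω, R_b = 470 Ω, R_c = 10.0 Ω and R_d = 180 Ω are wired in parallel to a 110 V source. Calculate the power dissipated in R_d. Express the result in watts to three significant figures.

67.2 W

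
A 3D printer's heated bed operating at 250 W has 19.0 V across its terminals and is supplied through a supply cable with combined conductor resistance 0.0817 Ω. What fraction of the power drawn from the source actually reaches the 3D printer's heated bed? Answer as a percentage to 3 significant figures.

I = P / V = 250 / 19.0 = 13.16 A through the supply cable.
P_line = I² R_line = (13.16)² × 0.0817 = 14.14 W
P_source = P_load + P_line = 250.0 + 14.14 = 264.1 W
η = P_load / P_source = 250.0 / 264.1 = 0.9465

94.6 %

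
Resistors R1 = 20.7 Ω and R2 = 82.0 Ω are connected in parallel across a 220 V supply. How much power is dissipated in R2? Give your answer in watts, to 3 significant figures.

590 W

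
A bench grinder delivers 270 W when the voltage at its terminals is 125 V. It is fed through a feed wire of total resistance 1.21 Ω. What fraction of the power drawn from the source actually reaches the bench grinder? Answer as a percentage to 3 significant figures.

98.0 %

I = P / V = 270 / 125 = 2.160 A through the feed wire.
P_line = I² R_line = (2.160)² × 1.21 = 5.645 W
P_source = P_load + P_line = 270.0 + 5.645 = 275.6 W
η = P_load / P_source = 270.0 / 275.6 = 0.9795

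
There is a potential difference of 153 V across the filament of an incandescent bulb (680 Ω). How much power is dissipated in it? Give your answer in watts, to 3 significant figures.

V and R are stated; P = V²/R avoids computing the current.
P = (153 V)² / 680 Ω = 34.42 W

34.4 W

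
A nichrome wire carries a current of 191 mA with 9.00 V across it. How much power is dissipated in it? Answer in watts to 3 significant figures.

1.72 W

With V and I both given, power follows immediately from P = V I.
P = 9.00 V × 0.1910 A = 1.719 W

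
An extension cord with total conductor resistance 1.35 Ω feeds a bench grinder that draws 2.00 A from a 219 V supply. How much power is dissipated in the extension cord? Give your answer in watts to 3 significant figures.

5.40 W

Line loss is just I²R for the cable — we know both I and R_line directly.
The extension cord carries the full 2.00 A.
P_line = I² R_line = (2.000)² × 1.35 = 5.400 W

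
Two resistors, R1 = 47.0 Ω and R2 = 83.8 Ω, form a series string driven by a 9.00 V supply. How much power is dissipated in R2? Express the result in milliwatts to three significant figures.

The current is common to all series resistors; compute it, then apply P = I²R for the target.
R_total = 47.0 + 83.8 = 130.8 Ω
I = V / R_total = 9.00 / 130.8 = 0.06881 A
P_R2 = I² × R2 = (0.06881)² × 83.8 = 0.3967 W

397 mW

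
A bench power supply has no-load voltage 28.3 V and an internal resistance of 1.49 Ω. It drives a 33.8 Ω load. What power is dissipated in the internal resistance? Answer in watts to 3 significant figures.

0.958 W

r is in series with the load, so it carries the full circuit current — the loss in it is I²r.
I = ε / (r + R) = 28.3 / (1.49 + 33.8) = 0.8019 A
P_int = I² r = (0.8019)² × 1.49 = 0.9582 W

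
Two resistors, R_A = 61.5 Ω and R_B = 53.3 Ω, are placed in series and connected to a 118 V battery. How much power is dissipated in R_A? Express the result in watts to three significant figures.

Every series element carries the same I. Get I from the total resistance, then P = I² × R_A.
R_total = 61.5 + 53.3 = 114.8 Ω
I = V / R_total = 118 / 114.8 = 1.028 A
P_R_A = I² × R_A = (1.028)² × 61.5 = 64.98 W

65.0 W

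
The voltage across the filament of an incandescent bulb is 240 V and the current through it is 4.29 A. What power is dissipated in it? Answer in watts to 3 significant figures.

1030 W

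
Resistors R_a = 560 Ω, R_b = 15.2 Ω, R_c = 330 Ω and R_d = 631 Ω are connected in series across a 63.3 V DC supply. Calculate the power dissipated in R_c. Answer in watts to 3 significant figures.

0.560 W

Series elements share the same current, so find I first, then use P = I²R.
R_total = 560 + 15.2 + 330 + 631 = 1536 Ω
I = V / R_total = 63.3 / 1536 = 0.04121 A
P_R_c = I² × R_c = (0.04121)² × 330 = 0.5603 W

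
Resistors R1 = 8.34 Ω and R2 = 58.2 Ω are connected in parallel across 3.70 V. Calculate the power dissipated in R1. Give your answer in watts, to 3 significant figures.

1.64 W

Every branch has 3.70 V across it, so for R1 the power is simply V²/R.
P_R1 = V² / R1 = (3.70)² / 8.34 Ω = 1.641 W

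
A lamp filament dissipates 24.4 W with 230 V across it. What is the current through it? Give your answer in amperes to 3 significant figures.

0.106 A

Inverting the appropriate power form: I = P / V.
I = 24.4 / 230 = 0.1061 A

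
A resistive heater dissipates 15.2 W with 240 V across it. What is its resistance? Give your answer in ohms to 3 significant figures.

3790 Ω

Inverting the appropriate power form: R = V² / P.
R = (240)² / 15.2 = 3789 Ω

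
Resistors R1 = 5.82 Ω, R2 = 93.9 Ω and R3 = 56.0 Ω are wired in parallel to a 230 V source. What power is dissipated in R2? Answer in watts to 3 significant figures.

The supply voltage appears across each parallel branch — just use P = V²/R2.
P_R2 = V² / R2 = (230)² / 93.9 Ω = 563.4 W

563 W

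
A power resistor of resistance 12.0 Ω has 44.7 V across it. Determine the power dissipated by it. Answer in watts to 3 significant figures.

Voltage and resistance are given, so P = V²/R is the one-step route.
P = (44.7 V)² / 12.0 Ω = 166.5 W

167 W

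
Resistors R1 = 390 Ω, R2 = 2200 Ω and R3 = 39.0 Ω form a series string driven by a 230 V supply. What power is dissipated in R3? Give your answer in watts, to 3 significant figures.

0.298 W

In a series string the same current flows through every resistor — find that current, then P = I²R for the one we want.
R_total = 390 + 2200 + 39.0 = 2629 Ω
I = V / R_total = 230 / 2629 = 0.08749 A
P_R3 = I² × R3 = (0.08749)² × 39.0 = 0.2985 W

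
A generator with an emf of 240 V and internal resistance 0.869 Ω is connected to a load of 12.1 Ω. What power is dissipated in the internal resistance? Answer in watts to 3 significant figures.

298 W

Internal loss is I²r, with I set by the total series resistance r+R.
I = ε / (r + R) = 240 / (0.869 + 12.1) = 18.51 A
P_int = I² r = (18.51)² × 0.869 = 297.6 W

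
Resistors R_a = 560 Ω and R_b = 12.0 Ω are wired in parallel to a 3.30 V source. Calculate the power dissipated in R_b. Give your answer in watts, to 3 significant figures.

0.907 W

Parallel branches share the same voltage; P = V²/R gives the branch power in one step.
P_R_b = V² / R_b = (3.30)² / 12.0 Ω = 0.9075 W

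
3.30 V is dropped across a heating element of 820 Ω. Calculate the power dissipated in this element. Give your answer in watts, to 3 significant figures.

V and R are stated; P = V²/R avoids computing the current.
P = (3.30 V)² / 820 Ω = 0.01328 W

0.0133 W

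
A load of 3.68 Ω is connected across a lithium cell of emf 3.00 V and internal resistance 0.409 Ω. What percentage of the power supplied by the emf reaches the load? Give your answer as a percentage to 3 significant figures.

η = P_load/(P_load+P_int) = I²R/(I²R+I²r) = R/(R+r) — the I² cancels for series elements.
η = R / (R + r) = 3.68 / (3.68 + 0.409) = 0.9000

90.0 %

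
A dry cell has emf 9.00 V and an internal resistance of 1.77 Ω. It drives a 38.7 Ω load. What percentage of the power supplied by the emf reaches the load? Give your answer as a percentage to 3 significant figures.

Efficiency is P_load / P_total. With a series r and R sharing the same I, P = I²R for each, so η = R/(R+r).
η = R / (R + r) = 38.7 / (38.7 + 1.77) = 0.9563

95.6 %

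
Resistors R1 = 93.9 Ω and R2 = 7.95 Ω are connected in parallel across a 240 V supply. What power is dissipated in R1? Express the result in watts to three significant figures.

The supply voltage appears across each parallel branch — just use P = V²/R1.
P_R1 = V² / R1 = (240)² / 93.9 Ω = 613.4 W

613 W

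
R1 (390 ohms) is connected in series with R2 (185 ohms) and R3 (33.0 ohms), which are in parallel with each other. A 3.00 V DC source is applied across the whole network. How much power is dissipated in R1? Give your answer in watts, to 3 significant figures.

Reduce the parallel pair to R_p first; the network is then a simple series string.
R_p = (185×33.0)/(185+33.0) = 28.00 Ω
R_total = 390 + 28.00 = 418.0 Ω
I = V / R_total = 3.00 / 418.0 = 0.007177 A
The full supply current passes through R1: P = I²R.
P_R1 = (0.007177)² × 390 = 0.02009 W

0.0201 W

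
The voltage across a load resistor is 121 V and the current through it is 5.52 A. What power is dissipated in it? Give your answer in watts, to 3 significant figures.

668 W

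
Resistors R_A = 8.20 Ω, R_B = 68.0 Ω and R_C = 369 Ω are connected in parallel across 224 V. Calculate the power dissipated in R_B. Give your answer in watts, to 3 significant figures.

738 W

R_B sits directly across the source, so P = V²/R with V = 224 V.
P_R_B = V² / R_B = (224)² / 68.0 Ω = 737.9 W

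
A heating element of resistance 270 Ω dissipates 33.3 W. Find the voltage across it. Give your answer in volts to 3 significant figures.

94.8 V

Inverting the appropriate power form: V = √(P R).
V = √(33.3 × 270) = 94.82 V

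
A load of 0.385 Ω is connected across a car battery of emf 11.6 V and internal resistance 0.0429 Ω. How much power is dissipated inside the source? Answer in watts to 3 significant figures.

31.5 W

Internal loss is I²r, with I set by the total series resistance r+R.
I = ε / (r + R) = 11.6 / (0.0429 + 0.385) = 27.11 A
P_int = I² r = (27.11)² × 0.0429 = 31.53 W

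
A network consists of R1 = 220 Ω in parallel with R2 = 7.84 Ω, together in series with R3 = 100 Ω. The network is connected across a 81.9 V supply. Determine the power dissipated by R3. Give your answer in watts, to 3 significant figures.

58.0 W

Reduce the parallel combination to a single R_p; the circuit then becomes R_p in series with the remaining resistor.
R_p = (220×7.84)/(220+7.84) = 7.570 Ω
R_total = R_p + 100 = 7.570 + 100 = 107.6 Ω
I = V / R_total = 81.9 / 107.6 = 0.7614 A
R3 is the series element, so its power is I²R.
P_R3 = (0.7614)² × 100 = 57.97 W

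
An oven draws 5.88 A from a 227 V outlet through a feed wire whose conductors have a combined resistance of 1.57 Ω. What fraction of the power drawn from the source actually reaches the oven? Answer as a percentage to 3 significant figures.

The feed wire carries the full 5.88 A.
P_line = I² R_line = (5.880)² × 1.57 = 54.28 W
P_source = V I = 227 × 5.880 = 1335 W; P_load = 1280 W
η = P_load / P_source = 1280 / 1335 = 0.9593

95.9 %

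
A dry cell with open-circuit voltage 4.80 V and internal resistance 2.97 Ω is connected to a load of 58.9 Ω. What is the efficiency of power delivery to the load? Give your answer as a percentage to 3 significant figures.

95.2 %

Efficiency is P_load / P_total. With a series r and R sharing the same I, P = I²R for each, so η = R/(R+r).
η = R / (R + r) = 58.9 / (58.9 + 2.97) = 0.9520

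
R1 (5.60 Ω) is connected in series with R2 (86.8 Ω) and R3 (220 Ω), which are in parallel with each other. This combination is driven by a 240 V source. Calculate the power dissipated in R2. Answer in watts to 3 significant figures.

559 W

Replace R2 and R3 with their parallel equivalent so the circuit becomes R1 in series with R_p.
R_p = (86.8×220)/(86.8+220) = 62.24 Ω
R_total = 5.60 + 62.24 = 67.84 Ω
I = V / R_total = 240 / 67.84 = 3.538 A
Voltage across the parallel pair: V_p = I × R_p = 3.538 × 62.24 = 220.2 V
R2 sees V_p directly, so P = V_p² / R2.
P_R2 = (220.2)² / 86.8 = 558.6 W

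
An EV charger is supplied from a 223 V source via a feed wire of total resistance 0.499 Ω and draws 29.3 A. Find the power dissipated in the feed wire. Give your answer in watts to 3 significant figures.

428 W

The feed wire is a series resistance carrying the load current; its dissipation is I²R_line.
The feed wire carries the full 29.3 A.
P_line = I² R_line = (29.30)² × 0.499 = 428.4 W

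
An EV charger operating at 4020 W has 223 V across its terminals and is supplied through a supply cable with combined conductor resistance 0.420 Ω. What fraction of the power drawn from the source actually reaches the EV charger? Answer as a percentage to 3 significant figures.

96.7 %

I = P / V = 4020 / 223 = 18.03 A through the supply cable.
P_line = I² R_line = (18.03)² × 0.420 = 136.5 W
P_source = P_load + P_line = 4020 + 136.5 = 4156 W
η = P_load / P_source = 4020 / 4156 = 0.9672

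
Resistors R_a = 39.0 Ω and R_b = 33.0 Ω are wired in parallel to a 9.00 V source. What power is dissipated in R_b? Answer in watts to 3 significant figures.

Parallel branches share the same voltage; P = V²/R gives the branch power in one step.
P_R_b = V² / R_b = (9.00)² / 33.0 Ω = 2.455 W

2.45 W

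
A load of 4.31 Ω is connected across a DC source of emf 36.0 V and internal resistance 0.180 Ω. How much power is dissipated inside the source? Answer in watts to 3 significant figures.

11.6 W

The source's internal resistance is just another series element carrying I; its dissipation is I²r.
I = ε / (r + R) = 36.0 / (0.180 + 4.31) = 8.018 A
P_int = I² r = (8.018)² × 0.180 = 11.57 W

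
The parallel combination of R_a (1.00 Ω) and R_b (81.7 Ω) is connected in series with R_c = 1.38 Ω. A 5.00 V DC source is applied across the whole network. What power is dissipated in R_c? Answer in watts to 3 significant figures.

Collapse the R_a‖R_b pair into one equivalent R_p; then R_p and R_c form a series string.
R_p = (1.00×81.7)/(1.00+81.7) = 0.9879 Ω
R_total = R_p + 1.38 = 0.9879 + 1.38 = 2.368 Ω
I = V / R_total = 5.00 / 2.368 = 2.112 A
R_c carries the full series current, so P = I²R.
P_R_c = (2.112)² × 1.38 = 6.153 W

6.15 W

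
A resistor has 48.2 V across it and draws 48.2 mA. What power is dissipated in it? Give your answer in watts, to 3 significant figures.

2.32 W

With V and I both given, power follows immediately from P = V I.
P = 48.2 V × 0.04820 A = 2.323 W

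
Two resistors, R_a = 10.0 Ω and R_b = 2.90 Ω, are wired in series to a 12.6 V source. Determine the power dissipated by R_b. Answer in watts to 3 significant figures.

2.77 W

Series elements share the same current, so find I first, then use P = I²R.
R_total = 10.0 + 2.90 = 12.90 Ω
I = V / R_total = 12.6 / 12.90 = 0.9767 A
P_R_b = I² × R_b = (0.9767)² × 2.90 = 2.767 W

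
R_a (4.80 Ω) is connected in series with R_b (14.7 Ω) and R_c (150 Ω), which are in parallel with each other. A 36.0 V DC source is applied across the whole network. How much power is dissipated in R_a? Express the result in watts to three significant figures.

18.8 W

Replace R_b and R_c with their parallel equivalent so the circuit becomes R_a in series with R_p.
R_p = (14.7×150)/(14.7+150) = 13.39 Ω
R_total = 4.80 + 13.39 = 18.19 Ω
I = V / R_total = 36.0 / 18.19 = 1.979 A
R_a carries the full series current, so P = I²R.
P_R_a = (1.979)² × 4.80 = 18.81 W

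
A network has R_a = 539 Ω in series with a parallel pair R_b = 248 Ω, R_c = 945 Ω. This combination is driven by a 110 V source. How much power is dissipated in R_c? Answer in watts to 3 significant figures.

0.914 W

Collapse R_b‖R_c to a single equivalent, reducing the network to two series elements.
R_p = (248×945)/(248+945) = 196.4 Ω
R_total = 539 + 196.4 = 735.4 Ω
I = V / R_total = 110 / 735.4 = 0.1496 A
Voltage across the parallel pair: V_p = I × R_p = 0.1496 × 196.4 = 29.38 V
R_c sees V_p directly, so P = V_p² / R_c.
P_R_c = (29.38)² / 945 = 0.9136 W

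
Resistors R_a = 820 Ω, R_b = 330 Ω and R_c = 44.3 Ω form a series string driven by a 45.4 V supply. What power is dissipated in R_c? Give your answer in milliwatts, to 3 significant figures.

In a series string the same current flows through every resistor — find that current, then P = I²R for the one we want.
R_total = 820 + 330 + 44.3 = 1194 Ω
I = V / R_total = 45.4 / 1194 = 0.03801 A
P_R_c = I² × R_c = (0.03801)² × 44.3 = 0.06402 W

64.0 mW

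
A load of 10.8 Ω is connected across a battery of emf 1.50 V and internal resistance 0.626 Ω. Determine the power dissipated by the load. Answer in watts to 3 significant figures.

0.186 W

Find the circuit current first, then P = I²R for the load (series elements share I).
I = ε / (r + R) = 1.50 / (0.626 + 10.8) = 0.1313 A
P_load = I² R = (0.1313)² × 10.8 = 0.1861 W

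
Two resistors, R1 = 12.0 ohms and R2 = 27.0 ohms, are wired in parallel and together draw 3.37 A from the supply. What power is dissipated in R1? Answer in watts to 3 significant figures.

Parallel branches share V, not I — compute V via R_eq, then use V²/R for the target branch.
1/R_eq = 1/12.0 + 1/27.0 ⇒ R_eq = 8.308 Ω
V = I_total × R_eq = 3.370 × 8.308 = 28.00 V
P_R1 = V² / R1 = (28.00)² / 12.0 = 65.32 W

65.3 W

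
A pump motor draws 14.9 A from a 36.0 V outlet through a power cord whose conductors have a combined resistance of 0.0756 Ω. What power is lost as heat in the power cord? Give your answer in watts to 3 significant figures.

16.8 W

Only the current and the line resistance are needed for the I²R loss.
The power cord carries the full 14.9 A.
P_line = I² R_line = (14.90)² × 0.0756 = 16.78 W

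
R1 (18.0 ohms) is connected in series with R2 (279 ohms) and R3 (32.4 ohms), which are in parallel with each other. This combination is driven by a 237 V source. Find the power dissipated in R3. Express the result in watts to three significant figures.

Replace R2 and R3 with their parallel equivalent so the circuit becomes R1 in series with R_p.
R_p = (279×32.4)/(279+32.4) = 29.03 Ω
R_total = 18.0 + 29.03 = 47.03 Ω
I = V / R_total = 237 / 47.03 = 5.039 A
Voltage across the parallel pair: V_p = I × R_p = 5.039 × 29.03 = 146.3 V
R3 sees V_p directly, so P = V_p² / R3.
P_R3 = (146.3)² / 32.4 = 660.5 W

661 W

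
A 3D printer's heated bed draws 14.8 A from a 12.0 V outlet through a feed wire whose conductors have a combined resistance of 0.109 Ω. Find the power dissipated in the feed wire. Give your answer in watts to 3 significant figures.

23.9 W

Only the current and the line resistance are needed for the I²R loss.
The feed wire carries the full 14.8 A.
P_line = I² R_line = (14.80)² × 0.109 = 23.88 W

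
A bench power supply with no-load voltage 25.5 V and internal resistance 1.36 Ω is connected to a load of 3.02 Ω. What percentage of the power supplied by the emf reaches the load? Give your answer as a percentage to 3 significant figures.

68.9 %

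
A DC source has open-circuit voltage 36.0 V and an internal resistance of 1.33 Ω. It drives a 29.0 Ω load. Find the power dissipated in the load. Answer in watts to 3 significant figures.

40.9 W

Find the circuit current first, then P = I²R for the load (series elements share I).
I = ε / (r + R) = 36.0 / (1.33 + 29.0) = 1.187 A
P_load = I² R = (1.187)² × 29.0 = 40.86 W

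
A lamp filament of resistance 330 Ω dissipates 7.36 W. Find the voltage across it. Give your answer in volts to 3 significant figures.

49.3 V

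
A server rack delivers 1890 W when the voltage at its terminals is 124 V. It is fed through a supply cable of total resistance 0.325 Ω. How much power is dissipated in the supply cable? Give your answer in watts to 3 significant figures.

Line loss is just I²R for the cable — we know both I and R_line directly.
I = P / V = 1890 / 124 = 15.24 A through the supply cable.
P_line = I² R_line = (15.24)² × 0.325 = 75.50 W

75.5 W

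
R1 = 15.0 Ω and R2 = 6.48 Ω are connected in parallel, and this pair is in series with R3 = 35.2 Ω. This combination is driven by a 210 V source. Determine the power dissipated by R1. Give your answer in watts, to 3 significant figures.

38.1 W

Collapse the R1‖R2 pair into one equivalent R_p; then R_p and R3 form a series string.
R_p = (15.0×6.48)/(15.0+6.48) = 4.525 Ω
R_total = R_p + 35.2 = 4.525 + 35.2 = 39.73 Ω
I = V / R_total = 210 / 39.73 = 5.286 A
Voltage across the parallel pair: V_p = I × R_p = 5.286 × 4.525 = 23.92 V
R1 sits across V_p; its power is V_p²/R.
P_R1 = (23.92)² / 15.0 = 38.15 W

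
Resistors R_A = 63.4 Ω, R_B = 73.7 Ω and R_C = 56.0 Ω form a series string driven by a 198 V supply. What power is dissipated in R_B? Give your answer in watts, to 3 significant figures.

In a series string the same current flows through every resistor — find that current, then P = I²R for the one we want.
R_total = 63.4 + 73.7 + 56.0 = 193.1 Ω
I = V / R_total = 198 / 193.1 = 1.025 A
P_R_B = I² × R_B = (1.025)² × 73.7 = 77.49 W

77.5 W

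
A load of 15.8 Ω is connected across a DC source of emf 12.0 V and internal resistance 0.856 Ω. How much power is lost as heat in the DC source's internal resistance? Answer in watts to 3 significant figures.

0.444 W

The source's internal resistance is just another series element carrying I; its dissipation is I²r.
I = ε / (r + R) = 12.0 / (0.856 + 15.8) = 0.7205 A
P_int = I² r = (0.7205)² × 0.856 = 0.4443 W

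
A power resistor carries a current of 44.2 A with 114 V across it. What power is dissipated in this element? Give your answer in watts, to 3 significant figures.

5040 W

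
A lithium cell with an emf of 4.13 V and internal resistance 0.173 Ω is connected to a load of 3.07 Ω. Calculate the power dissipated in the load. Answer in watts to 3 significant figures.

4.98 W

The internal resistance and the load are in series, so the same I flows through both; get I from ε/(r+R), then I²R for the load.
I = ε / (r + R) = 4.13 / (0.173 + 3.07) = 1.274 A
P_load = I² R = (1.274)² × 3.07 = 4.979 W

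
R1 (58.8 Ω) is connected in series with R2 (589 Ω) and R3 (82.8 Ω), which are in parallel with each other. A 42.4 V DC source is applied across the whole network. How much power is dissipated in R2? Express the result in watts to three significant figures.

0.932 W

Replace R2 and R3 with their parallel equivalent so the circuit becomes R1 in series with R_p.
R_p = (589×82.8)/(589+82.8) = 72.59 Ω
R_total = 58.8 + 72.59 = 131.4 Ω
I = V / R_total = 42.4 / 131.4 = 0.3227 A
Voltage across the parallel pair: V_p = I × R_p = 0.3227 × 72.59 = 23.43 V
R2 sees V_p directly, so P = V_p² / R2.
P_R2 = (23.43)² / 589 = 0.9317 W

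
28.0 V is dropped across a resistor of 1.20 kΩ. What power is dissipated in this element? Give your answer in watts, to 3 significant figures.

We know the drop across the element and its resistance — P = V²/R, one step.
P = (28.0 V)² / 1200 Ω = 0.6533 W

0.653 W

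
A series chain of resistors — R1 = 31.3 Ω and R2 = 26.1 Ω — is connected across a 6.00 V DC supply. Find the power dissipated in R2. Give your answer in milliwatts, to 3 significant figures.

285 mW

Series elements share the same current, so find I first, then use P = I²R.
R_total = 31.3 + 26.1 = 57.40 Ω
I = V / R_total = 6.00 / 57.40 = 0.1045 A
P_R2 = I² × R2 = (0.1045)² × 26.1 = 0.2852 W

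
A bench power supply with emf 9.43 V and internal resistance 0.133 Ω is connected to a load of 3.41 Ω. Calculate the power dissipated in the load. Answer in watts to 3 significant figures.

24.2 W

With r and R in series, I = ε/(r+R); the load dissipates I²R.
I = ε / (r + R) = 9.43 / (0.133 + 3.41) = 2.662 A
P_load = I² R = (2.662)² × 3.41 = 24.16 W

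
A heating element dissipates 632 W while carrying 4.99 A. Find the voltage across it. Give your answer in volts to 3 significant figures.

127 V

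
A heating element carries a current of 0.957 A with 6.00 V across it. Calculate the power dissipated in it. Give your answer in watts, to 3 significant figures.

5.74 W

Since both terminal voltage and current are stated, P = V I gives the power in one step.
P = 6.00 V × 0.9570 A = 5.742 W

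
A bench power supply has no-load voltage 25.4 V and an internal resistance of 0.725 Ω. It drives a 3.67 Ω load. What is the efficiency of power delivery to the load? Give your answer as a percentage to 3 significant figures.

83.5 %

The source delivers εI, of which I²R reaches the load and I²r is lost; since I is common, η = R/(R+r).
η = R / (R + r) = 3.67 / (3.67 + 0.725) = 0.8350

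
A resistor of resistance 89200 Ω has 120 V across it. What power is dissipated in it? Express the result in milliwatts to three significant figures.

161 mW

With V across and R both known, P = V²/R gives the dissipation directly.
P = (120 V)² / 89200 Ω = 0.1614 W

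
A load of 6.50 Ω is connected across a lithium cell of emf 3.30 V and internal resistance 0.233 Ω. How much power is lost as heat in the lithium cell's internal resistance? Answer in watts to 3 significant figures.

0.0560 W

Internal loss is I²r, with I set by the total series resistance r+R.
I = ε / (r + R) = 3.30 / (0.233 + 6.50) = 0.4901 A
P_int = I² r = (0.4901)² × 0.233 = 0.05597 W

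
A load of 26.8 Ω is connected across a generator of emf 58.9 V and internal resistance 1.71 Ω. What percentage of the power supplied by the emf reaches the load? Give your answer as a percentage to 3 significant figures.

The source delivers εI, of which I²R reaches the load and I²r is lost; since I is common, η = R/(R+r).
η = R / (R + r) = 26.8 / (26.8 + 1.71) = 0.9400

94.0 %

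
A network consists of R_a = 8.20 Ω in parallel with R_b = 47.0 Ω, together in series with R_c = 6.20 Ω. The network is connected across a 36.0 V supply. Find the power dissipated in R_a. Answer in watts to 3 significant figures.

Combine R_a and R_b into their parallel equivalent first, reducing the network to two series resistors.
R_p = (8.20×47.0)/(8.20+47.0) = 6.982 Ω
R_total = R_p + 6.20 = 6.982 + 6.20 = 13.18 Ω
I = V / R_total = 36.0 / 13.18 = 2.731 A
Voltage across the parallel pair: V_p = I × R_p = 2.731 × 6.982 = 19.07 V
R_a sits across V_p; its power is V_p²/R.
P_R_a = (19.07)² / 8.20 = 44.34 W

44.3 W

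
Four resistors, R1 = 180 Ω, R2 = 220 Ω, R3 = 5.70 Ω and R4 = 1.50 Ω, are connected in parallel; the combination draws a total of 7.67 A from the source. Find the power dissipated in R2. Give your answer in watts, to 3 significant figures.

The branches share the same voltage, but only the total current is given — find V from the equivalent resistance first.
1/R_eq = 1/180 + 1/220 + 1/5.70 + 1/1.50 ⇒ R_eq = 1.173 Ω
V = I_total × R_eq = 7.670 × 1.173 = 9.000 V
P_R2 = V² / R2 = (9.000)² / 220 = 0.3682 W

0.368 W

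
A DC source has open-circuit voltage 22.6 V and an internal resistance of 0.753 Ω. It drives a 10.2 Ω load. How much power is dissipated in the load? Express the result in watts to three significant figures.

Load and internal resistance form a series loop — compute the loop current, then the load power via I²R.
I = ε / (r + R) = 22.6 / (0.753 + 10.2) = 2.063 A
P_load = I² R = (2.063)² × 10.2 = 43.43 W

43.4 W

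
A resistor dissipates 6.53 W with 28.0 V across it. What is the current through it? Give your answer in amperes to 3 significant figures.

0.233 A

The two known quantities fix the third via I = P / V.
I = 6.53 / 28.0 = 0.2332 A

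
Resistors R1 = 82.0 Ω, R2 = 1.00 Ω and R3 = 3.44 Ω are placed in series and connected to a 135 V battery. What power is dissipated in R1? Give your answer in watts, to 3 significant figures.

200 W

Every series element carries the same I. Get I from the total resistance, then P = I² × R1.
R_total = 82.0 + 1.00 + 3.44 = 86.44 Ω
I = V / R_total = 135 / 86.44 = 1.562 A
P_R1 = I² × R1 = (1.562)² × 82.0 = 200.0 W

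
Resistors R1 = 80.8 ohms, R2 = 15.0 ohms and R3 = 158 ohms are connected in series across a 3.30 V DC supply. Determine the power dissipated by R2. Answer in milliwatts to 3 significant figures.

2.54 mW

Every series element carries the same I. Get I from the total resistance, then P = I² × R2.
R_total = 80.8 + 15.0 + 158 = 253.8 Ω
I = V / R_total = 3.30 / 253.8 = 0.01300 A
P_R2 = I² × R2 = (0.01300)² × 15.0 = 0.002536 W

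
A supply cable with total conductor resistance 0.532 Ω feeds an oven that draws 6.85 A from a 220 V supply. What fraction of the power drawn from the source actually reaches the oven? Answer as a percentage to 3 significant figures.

The supply cable carries the full 6.85 A.
P_line = I² R_line = (6.850)² × 0.532 = 24.96 W
P_source = V I = 220 × 6.850 = 1507 W; P_load = 1482 W
η = P_load / P_source = 1482 / 1507 = 0.9834

98.3 %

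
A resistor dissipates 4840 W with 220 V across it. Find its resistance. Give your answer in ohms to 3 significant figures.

10.0 Ω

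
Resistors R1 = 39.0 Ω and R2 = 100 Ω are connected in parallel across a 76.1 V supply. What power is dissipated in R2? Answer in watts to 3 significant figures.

Parallel branches share the same voltage; P = V²/R gives the branch power in one step.
P_R2 = V² / R2 = (76.1)² / 100 Ω = 57.91 W

57.9 W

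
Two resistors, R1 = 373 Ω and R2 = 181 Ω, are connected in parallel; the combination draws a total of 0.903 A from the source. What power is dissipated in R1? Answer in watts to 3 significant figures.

We need the common branch voltage; get it from I_total × R_eq, then P = V²/R for the branch.
1/R_eq = 1/373 + 1/181 ⇒ R_eq = 121.9 Ω
V = I_total × R_eq = 0.9030 × 121.9 = 110.0 V
P_R1 = V² / R1 = (110.0)² / 373 = 32.47 W

32.5 W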